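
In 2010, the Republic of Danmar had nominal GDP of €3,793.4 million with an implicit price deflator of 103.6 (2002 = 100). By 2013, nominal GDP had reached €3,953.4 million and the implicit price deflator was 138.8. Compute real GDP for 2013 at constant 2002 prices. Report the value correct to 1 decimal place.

Real GDP = Nominal / (implicit price deflator/100) = 3953.4 / 1.388 = 2848.27.

€2,848.3 million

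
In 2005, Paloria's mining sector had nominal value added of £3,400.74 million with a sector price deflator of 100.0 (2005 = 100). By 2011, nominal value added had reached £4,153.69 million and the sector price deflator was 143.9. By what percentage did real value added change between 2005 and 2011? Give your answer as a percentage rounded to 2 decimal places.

-15.12%

Real value added 2005 = 3400.74 / 1.000 = 3400.74.
Real value added 2011 = 4153.69 / 1.439 = 2886.51.
Real growth = 2886.51 / 3400.74 − 1 = -0.1512.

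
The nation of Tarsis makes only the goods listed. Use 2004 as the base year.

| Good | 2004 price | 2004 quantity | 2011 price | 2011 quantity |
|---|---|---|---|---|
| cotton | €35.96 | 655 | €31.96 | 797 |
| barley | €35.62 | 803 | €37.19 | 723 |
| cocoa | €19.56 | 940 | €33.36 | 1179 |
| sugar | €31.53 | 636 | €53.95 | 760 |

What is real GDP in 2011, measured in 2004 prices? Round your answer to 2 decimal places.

€101437.42

Real GDP 2011 = Σ (p_2004 × q_2011) = 35.96·797 + 35.62·723 + 19.56·1179 + 31.53·760 = 101437.42.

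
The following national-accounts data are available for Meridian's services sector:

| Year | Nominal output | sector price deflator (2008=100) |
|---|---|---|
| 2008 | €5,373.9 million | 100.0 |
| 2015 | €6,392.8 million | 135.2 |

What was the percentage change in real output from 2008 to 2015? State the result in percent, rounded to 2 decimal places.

-12.01%

Deflate each year: 2008 → 5373.9/1.000 = 5373.90; 2015 → 6392.8/1.352 = 4728.40.
So real output changed by 4728.40/5373.90 − 1 = -0.1201, i.e. -12.01%.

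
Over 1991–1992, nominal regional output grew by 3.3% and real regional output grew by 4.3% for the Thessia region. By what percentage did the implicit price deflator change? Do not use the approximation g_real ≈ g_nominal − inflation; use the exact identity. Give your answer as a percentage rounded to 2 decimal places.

(1 + g_nom) = (1 + g_real)(1 + π), so π = 1.0330 / 1.0430 − 1 = -0.00959.

-0.96%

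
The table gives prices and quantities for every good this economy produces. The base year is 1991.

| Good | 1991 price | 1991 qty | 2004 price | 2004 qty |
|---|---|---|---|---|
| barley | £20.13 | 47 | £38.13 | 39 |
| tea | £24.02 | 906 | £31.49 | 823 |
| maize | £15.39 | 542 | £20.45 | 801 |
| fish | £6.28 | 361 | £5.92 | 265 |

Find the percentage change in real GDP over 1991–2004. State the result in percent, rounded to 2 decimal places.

Real GDP 1991 = Nominal GDP 1991 = 20.13·47 + 24.02·906 + 15.39·542 + 6.28·361 = 33316.69.
Real GDP 2004 (at 1991 prices) = 20.13·39 + 24.02·823 + 15.39·801 + 6.28·265 = 34545.12.
Real growth = 34545.12/33316.69 − 1 = 0.0369.

3.69%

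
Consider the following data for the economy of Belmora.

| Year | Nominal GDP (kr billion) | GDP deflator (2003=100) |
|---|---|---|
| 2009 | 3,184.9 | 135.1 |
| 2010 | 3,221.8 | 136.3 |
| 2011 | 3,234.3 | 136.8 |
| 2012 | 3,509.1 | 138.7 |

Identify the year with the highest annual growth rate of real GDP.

2010: real = 3221.8/1.363 = 2363.76; growth vs 2009 (2357.44) = 0.27%.
2011: real = 3234.3/1.368 = 2364.25; growth vs 2010 (2363.76) = 0.02%.
2012: real = 3509.1/1.387 = 2529.99; growth vs 2011 (2364.25) = 7.01%.

2012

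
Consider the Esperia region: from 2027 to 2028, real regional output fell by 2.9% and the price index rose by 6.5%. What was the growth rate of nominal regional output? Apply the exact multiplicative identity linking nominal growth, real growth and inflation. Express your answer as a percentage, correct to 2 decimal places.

(1 + g_nom) = (1 + g_real)(1 + π) = 0.9710 × 1.0650 = 1.03412.

3.41%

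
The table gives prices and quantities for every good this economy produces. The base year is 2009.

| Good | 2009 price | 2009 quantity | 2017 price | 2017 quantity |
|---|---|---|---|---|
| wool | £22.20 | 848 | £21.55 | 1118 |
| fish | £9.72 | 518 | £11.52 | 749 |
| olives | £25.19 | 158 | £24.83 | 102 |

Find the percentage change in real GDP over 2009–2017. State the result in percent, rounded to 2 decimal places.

24.53%

Real GDP 2009 = Nominal GDP 2009 = 22.20·848 + 9.72·518 + 25.19·158 = 27840.58.
Real GDP 2017 (at 2009 prices) = 22.20·1118 + 9.72·749 + 25.19·102 = 34669.26.
Real growth = 34669.26/27840.58 − 1 = 0.2453.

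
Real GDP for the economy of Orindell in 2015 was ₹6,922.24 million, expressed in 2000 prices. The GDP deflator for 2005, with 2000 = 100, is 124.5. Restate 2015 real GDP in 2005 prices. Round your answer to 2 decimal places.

Real GDP in 2005 prices = Real GDP in 2000 prices × (P_2005/P_2000) = 6922.24 × 1.245 = 8618.19.

₹8,618.19 million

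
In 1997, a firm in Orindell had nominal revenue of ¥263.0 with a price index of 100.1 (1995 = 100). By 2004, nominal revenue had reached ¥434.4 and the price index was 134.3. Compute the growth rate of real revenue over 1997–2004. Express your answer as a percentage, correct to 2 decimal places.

23.11%

Real revenue 1997 = 263.0 / 1.001 = 262.74.
Real revenue 2004 = 434.4 / 1.343 = 323.45.
Real growth = 323.45 / 262.74 − 1 = 0.2311.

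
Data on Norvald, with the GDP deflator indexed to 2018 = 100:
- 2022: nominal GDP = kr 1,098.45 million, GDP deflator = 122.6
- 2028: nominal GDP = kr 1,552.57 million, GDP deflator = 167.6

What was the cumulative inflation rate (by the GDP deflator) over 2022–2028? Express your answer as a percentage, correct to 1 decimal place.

Price-level change = 167.6 / 122.6 − 1 = 0.3670.

36.7%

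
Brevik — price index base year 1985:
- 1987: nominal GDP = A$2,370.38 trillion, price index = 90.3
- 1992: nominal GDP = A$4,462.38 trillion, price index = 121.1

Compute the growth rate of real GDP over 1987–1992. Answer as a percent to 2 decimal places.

40.38%

Deflate each year: 1987 → 2370.38/0.903 = 2625.01; 1992 → 4462.38/1.211 = 3684.87.
So real GDP changed by 3684.87/2625.01 − 1 = 0.4038, i.e. 40.38%.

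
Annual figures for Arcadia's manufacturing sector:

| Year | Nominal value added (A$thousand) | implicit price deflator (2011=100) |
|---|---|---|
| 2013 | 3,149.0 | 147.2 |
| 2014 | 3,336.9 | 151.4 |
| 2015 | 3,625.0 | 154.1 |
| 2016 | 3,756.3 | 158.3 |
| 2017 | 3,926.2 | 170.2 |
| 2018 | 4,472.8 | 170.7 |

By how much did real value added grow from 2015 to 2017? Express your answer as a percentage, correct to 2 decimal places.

-1.94%

Real value added 2015 = 3625.0/1.541 = 2352.37.
Real value added 2017 = 3926.2/1.702 = 2306.82.
Change = 2306.82/2352.37 − 1 = -0.0194.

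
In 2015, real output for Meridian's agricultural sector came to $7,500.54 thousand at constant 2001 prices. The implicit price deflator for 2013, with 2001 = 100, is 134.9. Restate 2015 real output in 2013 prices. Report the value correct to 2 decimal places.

$10,118.23 thousand

Real output in 2013 prices = Real output in 2001 prices × (P_2013/P_2001) = 7500.54 × 1.349 = 10118.23.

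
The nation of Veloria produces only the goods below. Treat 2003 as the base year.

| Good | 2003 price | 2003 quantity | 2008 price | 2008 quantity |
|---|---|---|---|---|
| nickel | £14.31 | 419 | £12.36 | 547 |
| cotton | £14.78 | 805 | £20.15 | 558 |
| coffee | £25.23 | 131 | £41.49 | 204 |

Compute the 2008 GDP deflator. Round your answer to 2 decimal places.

124.72

Nominal GDP 2008 = 12.36·547 + 20.15·558 + 41.49·204 = 26468.58.
Real GDP 2008 (at 2003 prices) = 14.31·547 + 14.78·558 + 25.23·204 = 21221.73.
Deflator = Nominal/Real × 100 = 26468.58/21221.73 × 100 = 124.724.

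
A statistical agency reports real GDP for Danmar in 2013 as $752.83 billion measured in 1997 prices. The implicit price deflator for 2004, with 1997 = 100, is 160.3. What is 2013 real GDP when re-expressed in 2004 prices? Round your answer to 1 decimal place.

Real GDP in 2004 prices = Real GDP in 1997 prices × (P_2004/P_1997) = 752.83 × 1.603 = 1206.79.

$1,206.8 billion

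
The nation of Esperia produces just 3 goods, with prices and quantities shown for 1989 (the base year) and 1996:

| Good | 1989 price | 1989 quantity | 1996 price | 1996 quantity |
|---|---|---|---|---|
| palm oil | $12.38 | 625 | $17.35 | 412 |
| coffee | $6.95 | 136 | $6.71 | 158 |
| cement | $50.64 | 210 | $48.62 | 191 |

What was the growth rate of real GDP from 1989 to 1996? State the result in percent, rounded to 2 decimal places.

-17.84%

Real GDP 1989 = Nominal GDP 1989 = 12.38·625 + 6.95·136 + 50.64·210 = 19317.10.
Real GDP 1996 (at 1989 prices) = 12.38·412 + 6.95·158 + 50.64·191 = 15870.90.
Real growth = 15870.90/19317.10 − 1 = -0.1784.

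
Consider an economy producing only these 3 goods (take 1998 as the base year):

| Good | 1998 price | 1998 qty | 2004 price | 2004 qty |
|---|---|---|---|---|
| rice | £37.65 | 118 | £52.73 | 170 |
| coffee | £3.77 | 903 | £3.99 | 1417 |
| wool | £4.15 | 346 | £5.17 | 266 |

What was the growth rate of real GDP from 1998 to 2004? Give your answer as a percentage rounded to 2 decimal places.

38.39%

Real GDP 1998 = Nominal GDP 1998 = 37.65·118 + 3.77·903 + 4.15·346 = 9282.91.
Real GDP 2004 (at 1998 prices) = 37.65·170 + 3.77·1417 + 4.15·266 = 12846.49.
Real growth = 12846.49/9282.91 − 1 = 0.3839.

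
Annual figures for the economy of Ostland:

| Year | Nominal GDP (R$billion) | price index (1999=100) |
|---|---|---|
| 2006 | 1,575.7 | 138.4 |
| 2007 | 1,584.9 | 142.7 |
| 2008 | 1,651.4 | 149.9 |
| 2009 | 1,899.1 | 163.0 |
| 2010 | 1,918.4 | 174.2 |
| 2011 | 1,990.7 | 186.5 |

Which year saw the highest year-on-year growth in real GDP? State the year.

2009

2007: real = 1584.9/1.427 = 1110.65; growth vs 2006 (1138.51) = -2.45%.
2008: real = 1651.4/1.499 = 1101.67; growth vs 2007 (1110.65) = -0.81%.
2009: real = 1899.1/1.630 = 1165.09; growth vs 2008 (1101.67) = 5.76%.
2010: real = 1918.4/1.742 = 1101.26; growth vs 2009 (1165.09) = -5.48%.
2011: real = 1990.7/1.865 = 1067.40; growth vs 2010 (1101.26) = -3.07%.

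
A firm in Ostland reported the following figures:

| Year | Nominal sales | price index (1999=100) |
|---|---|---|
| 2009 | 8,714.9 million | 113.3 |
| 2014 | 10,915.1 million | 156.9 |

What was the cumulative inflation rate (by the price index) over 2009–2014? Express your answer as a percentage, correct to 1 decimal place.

Price-level change = 156.9 / 113.3 − 1 = 0.3848.

38.5%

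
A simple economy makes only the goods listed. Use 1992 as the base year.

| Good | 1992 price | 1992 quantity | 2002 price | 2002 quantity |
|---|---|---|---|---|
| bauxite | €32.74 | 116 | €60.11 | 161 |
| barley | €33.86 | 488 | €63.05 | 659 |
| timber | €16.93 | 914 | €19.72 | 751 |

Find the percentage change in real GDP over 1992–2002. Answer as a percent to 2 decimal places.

12.58%

Real GDP 1992 = Nominal GDP 1992 = 32.74·116 + 33.86·488 + 16.93·914 = 35795.54.
Real GDP 2002 (at 1992 prices) = 32.74·161 + 33.86·659 + 16.93·751 = 40299.31.
Real growth = 40299.31/35795.54 − 1 = 0.1258.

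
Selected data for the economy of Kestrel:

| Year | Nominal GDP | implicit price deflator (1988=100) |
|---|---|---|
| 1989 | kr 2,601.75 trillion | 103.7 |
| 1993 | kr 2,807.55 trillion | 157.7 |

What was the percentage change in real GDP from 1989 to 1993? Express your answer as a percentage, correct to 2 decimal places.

-29.04%

Real GDP 1989 = 2601.75 / 1.037 = 2508.92.
Real GDP 1993 = 2807.55 / 1.577 = 1780.31.
Real growth = 1780.31 / 2508.92 − 1 = -0.2904.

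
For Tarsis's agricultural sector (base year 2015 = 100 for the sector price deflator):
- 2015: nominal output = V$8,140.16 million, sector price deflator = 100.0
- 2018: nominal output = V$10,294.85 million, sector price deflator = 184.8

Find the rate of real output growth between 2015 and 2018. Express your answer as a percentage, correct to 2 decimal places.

-31.56%

Deflate each year: 2015 → 8140.16/1.000 = 8140.16; 2018 → 10294.85/1.848 = 5570.81.
So real output changed by 5570.81/8140.16 − 1 = -0.3156, i.e. -31.56%.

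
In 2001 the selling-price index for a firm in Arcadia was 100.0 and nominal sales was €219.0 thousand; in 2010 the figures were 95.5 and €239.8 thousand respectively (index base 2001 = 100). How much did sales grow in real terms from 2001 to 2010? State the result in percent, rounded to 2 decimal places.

Deflate each year: 2001 → 219.0/1.000 = 219.00; 2010 → 239.8/0.955 = 251.10.
So real sales changed by 251.10/219.00 − 1 = 0.1466, i.e. 14.66%.

14.66%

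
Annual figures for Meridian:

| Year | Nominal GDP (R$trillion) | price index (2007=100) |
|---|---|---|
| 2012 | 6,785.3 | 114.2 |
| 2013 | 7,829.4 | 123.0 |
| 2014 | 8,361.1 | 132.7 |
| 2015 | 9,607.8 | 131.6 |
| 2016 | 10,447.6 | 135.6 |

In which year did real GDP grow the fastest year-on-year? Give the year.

2013: real = 7829.4/1.230 = 6365.37; growth vs 2012 (5941.59) = 7.13%.
2014: real = 8361.1/1.327 = 6300.75; growth vs 2013 (6365.37) = -1.02%.
2015: real = 9607.8/1.316 = 7300.76; growth vs 2014 (6300.75) = 15.87%.
2016: real = 10447.6/1.356 = 7704.72; growth vs 2015 (7300.76) = 5.53%.

2015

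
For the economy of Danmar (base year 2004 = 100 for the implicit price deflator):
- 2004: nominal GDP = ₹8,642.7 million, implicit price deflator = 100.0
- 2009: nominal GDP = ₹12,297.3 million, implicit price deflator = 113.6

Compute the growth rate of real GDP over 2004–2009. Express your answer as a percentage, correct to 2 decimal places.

Real GDP 2004 = 8642.7 / 1.000 = 8642.70.
Real GDP 2009 = 12297.3 / 1.136 = 10825.09.
Real growth = 10825.09 / 8642.70 − 1 = 0.2525.

25.25%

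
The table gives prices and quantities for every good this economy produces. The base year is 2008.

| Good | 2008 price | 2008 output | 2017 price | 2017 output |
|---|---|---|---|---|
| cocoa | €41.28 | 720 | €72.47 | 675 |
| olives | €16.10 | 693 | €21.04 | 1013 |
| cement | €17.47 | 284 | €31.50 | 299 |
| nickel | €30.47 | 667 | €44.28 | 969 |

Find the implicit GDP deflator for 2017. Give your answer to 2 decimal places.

Nominal GDP 2017 = 72.47·675 + 21.04·1013 + 31.50·299 + 44.28·969 = 122556.59.
Real GDP 2017 (at 2008 prices) = 41.28·675 + 16.10·1013 + 17.47·299 + 30.47·969 = 78922.26.
Deflator = Nominal/Real × 100 = 122556.59/78922.26 × 100 = 155.288.

155.29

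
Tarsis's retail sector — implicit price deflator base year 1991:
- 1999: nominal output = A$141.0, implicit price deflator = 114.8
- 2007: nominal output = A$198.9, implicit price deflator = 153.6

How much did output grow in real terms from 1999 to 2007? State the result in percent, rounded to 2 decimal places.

5.43%

Deflate each year: 1999 → 141.0/1.148 = 122.82; 2007 → 198.9/1.536 = 129.49.
So real output changed by 129.49/122.82 − 1 = 0.0543, i.e. 5.43%.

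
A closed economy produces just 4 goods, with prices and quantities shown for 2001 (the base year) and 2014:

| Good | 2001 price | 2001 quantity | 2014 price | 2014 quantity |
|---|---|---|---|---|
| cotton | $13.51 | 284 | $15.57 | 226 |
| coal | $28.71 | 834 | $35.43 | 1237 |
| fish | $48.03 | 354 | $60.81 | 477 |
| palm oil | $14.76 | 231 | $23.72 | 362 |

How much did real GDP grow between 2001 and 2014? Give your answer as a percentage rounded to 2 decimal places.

38.65%

Real GDP 2001 = Nominal GDP 2001 = 13.51·284 + 28.71·834 + 48.03·354 + 14.76·231 = 48193.16.
Real GDP 2014 (at 2001 prices) = 13.51·226 + 28.71·1237 + 48.03·477 + 14.76·362 = 66820.96.
Real growth = 66820.96/48193.16 − 1 = 0.3865.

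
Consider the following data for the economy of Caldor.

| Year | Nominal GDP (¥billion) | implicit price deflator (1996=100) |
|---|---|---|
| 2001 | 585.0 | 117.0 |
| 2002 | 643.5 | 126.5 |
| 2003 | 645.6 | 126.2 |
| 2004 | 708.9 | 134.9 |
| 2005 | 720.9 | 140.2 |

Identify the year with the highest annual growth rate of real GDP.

2002: real = 643.5/1.265 = 508.70; growth vs 2001 (500.00) = 1.74%.
2003: real = 645.6/1.262 = 511.57; growth vs 2002 (508.70) = 0.56%.
2004: real = 708.9/1.349 = 525.50; growth vs 2003 (511.57) = 2.72%.
2005: real = 720.9/1.402 = 514.19; growth vs 2004 (525.50) = -2.15%.

2004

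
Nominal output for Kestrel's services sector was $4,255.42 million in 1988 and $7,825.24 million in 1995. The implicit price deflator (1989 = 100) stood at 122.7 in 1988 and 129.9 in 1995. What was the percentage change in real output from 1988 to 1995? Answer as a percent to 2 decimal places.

Deflate each year: 1988 → 4255.42/1.227 = 3468.15; 1995 → 7825.24/1.299 = 6024.05.
So real output changed by 6024.05/3468.15 − 1 = 0.7370, i.e. 73.70%.

73.70%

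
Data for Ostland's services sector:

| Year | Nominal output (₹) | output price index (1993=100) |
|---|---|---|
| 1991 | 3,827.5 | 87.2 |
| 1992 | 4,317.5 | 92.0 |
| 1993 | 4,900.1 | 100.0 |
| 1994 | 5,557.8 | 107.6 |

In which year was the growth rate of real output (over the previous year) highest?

1992

1992: real = 4317.5/0.920 = 4692.93; growth vs 1991 (4389.33) = 6.92%.
1993: real = 4900.1/1.000 = 4900.10; growth vs 1992 (4692.93) = 4.41%.
1994: real = 5557.8/1.076 = 5165.24; growth vs 1993 (4900.10) = 5.41%.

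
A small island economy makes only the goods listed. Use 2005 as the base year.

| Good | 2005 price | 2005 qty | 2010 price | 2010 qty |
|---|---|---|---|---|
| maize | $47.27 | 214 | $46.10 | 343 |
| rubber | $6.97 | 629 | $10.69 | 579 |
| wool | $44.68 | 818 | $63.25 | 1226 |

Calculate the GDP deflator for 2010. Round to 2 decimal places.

132.68

Nominal GDP 2010 = 46.10·343 + 10.69·579 + 63.25·1226 = 99546.31.
Real GDP 2010 (at 2005 prices) = 47.27·343 + 6.97·579 + 44.68·1226 = 75026.92.
Deflator = Nominal/Real × 100 = 99546.31/75026.92 × 100 = 132.681.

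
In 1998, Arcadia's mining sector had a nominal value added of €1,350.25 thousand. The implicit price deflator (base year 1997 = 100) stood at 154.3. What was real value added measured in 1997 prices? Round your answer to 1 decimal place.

Real value added = Nominal / (implicit price deflator/100) = 1350.25 / 1.543 = 875.08.

€875.1 thousand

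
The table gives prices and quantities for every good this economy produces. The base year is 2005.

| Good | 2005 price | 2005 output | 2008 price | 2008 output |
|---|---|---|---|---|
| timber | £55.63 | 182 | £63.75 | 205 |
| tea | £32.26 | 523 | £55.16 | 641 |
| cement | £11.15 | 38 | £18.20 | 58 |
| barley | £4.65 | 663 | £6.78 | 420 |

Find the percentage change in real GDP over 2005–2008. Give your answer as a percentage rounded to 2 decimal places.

Real GDP 2005 = Nominal GDP 2005 = 55.63·182 + 32.26·523 + 11.15·38 + 4.65·663 = 30503.29.
Real GDP 2008 (at 2005 prices) = 55.63·205 + 32.26·641 + 11.15·58 + 4.65·420 = 34682.51.
Real growth = 34682.51/30503.29 − 1 = 0.1370.

13.70%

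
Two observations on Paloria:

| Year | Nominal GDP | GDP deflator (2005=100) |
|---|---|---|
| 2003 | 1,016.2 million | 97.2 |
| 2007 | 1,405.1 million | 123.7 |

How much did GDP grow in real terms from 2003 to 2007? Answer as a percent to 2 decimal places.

8.65%

Deflate each year: 2003 → 1016.2/0.972 = 1045.47; 2007 → 1405.1/1.237 = 1135.89.
So real GDP changed by 1135.89/1045.47 − 1 = 0.0865, i.e. 8.65%.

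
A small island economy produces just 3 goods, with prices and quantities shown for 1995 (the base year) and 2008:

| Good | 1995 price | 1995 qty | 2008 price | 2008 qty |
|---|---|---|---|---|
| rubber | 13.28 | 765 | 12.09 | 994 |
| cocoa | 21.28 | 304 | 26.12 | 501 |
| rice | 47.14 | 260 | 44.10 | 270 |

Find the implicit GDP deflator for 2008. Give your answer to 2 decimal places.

101.15

Nominal GDP 2008 = 12.09·994 + 26.12·501 + 44.10·270 = 37010.58.
Real GDP 2008 (at 1995 prices) = 13.28·994 + 21.28·501 + 47.14·270 = 36589.40.
Deflator = Nominal/Real × 100 = 37010.58/36589.40 × 100 = 101.151.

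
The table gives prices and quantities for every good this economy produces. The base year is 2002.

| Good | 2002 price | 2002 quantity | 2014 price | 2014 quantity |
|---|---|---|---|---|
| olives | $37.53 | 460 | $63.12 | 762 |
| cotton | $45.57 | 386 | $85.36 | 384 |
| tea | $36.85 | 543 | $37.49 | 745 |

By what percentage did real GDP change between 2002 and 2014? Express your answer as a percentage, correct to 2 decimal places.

Real GDP 2002 = Nominal GDP 2002 = 37.53·460 + 45.57·386 + 36.85·543 = 54863.37.
Real GDP 2014 (at 2002 prices) = 37.53·762 + 45.57·384 + 36.85·745 = 73549.99.
Real growth = 73549.99/54863.37 − 1 = 0.3406.

34.06%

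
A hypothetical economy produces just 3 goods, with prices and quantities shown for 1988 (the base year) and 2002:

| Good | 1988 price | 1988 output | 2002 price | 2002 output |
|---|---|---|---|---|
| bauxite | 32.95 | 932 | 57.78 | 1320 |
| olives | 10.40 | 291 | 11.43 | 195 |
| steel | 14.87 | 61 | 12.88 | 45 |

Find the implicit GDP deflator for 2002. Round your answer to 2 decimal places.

171.20

Nominal GDP 2002 = 57.78·1320 + 11.43·195 + 12.88·45 = 79078.05.
Real GDP 2002 (at 1988 prices) = 32.95·1320 + 10.40·195 + 14.87·45 = 46191.15.
Deflator = Nominal/Real × 100 = 79078.05/46191.15 × 100 = 171.197.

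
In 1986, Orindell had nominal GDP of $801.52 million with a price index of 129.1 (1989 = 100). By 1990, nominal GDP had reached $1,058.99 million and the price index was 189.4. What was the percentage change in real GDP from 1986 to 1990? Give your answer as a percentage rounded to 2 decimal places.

Deflate each year: 1986 → 801.52/1.291 = 620.85; 1990 → 1058.99/1.894 = 559.13.
So real GDP changed by 559.13/620.85 − 1 = -0.0994, i.e. -9.94%.

-9.94%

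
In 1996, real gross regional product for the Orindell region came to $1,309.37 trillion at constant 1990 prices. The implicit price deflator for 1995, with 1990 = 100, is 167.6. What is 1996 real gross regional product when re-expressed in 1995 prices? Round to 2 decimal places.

$2,194.50 trillion

Real gross regional product in 1995 prices = Real gross regional product in 1990 prices × (P_1995/P_1990) = 1309.37 × 1.676 = 2194.50.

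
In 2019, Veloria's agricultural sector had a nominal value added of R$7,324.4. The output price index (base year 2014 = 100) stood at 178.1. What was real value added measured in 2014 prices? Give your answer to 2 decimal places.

R$4,112.52

Real value added = Nominal / (output price index/100) = 7324.4 / 1.781 = 4112.52.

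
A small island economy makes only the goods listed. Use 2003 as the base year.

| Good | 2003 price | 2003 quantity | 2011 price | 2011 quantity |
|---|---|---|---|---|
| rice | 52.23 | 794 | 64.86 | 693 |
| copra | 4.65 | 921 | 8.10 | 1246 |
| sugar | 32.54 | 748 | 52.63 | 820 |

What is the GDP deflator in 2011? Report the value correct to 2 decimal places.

Nominal GDP 2011 = 64.86·693 + 8.10·1246 + 52.63·820 = 98197.18.
Real GDP 2011 (at 2003 prices) = 52.23·693 + 4.65·1246 + 32.54·820 = 68672.09.
Deflator = Nominal/Real × 100 = 98197.18/68672.09 × 100 = 142.994.

142.99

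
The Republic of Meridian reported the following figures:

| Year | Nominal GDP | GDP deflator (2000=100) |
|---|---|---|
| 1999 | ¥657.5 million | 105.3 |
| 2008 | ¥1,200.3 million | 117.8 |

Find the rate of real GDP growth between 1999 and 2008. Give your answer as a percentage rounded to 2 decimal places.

63.18%

Real GDP 1999 = 657.5 / 1.053 = 624.41.
Real GDP 2008 = 1200.3 / 1.178 = 1018.93.
Real growth = 1018.93 / 624.41 − 1 = 0.6318.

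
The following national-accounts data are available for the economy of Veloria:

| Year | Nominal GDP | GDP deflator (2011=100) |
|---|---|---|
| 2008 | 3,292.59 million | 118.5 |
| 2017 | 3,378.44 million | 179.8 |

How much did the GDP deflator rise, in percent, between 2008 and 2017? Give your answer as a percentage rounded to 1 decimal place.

Price-level change = 179.8 / 118.5 − 1 = 0.5173.

51.7%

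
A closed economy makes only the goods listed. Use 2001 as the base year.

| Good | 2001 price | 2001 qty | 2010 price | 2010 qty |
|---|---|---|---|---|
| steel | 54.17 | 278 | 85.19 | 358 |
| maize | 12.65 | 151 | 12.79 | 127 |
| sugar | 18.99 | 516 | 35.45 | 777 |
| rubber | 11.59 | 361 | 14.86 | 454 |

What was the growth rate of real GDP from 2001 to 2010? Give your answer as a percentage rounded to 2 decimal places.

32.52%

Real GDP 2001 = Nominal GDP 2001 = 54.17·278 + 12.65·151 + 18.99·516 + 11.59·361 = 30952.24.
Real GDP 2010 (at 2001 prices) = 54.17·358 + 12.65·127 + 18.99·777 + 11.59·454 = 41016.50.
Real growth = 41016.50/30952.24 − 1 = 0.3252.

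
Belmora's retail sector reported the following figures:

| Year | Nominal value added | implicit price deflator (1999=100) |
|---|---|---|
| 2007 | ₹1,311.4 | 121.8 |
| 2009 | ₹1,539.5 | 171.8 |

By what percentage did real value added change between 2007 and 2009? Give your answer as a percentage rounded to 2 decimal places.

-16.77%

Deflate each year: 2007 → 1311.4/1.218 = 1076.68; 2009 → 1539.5/1.718 = 896.10.
So real value added changed by 896.10/1076.68 − 1 = -0.1677, i.e. -16.77%.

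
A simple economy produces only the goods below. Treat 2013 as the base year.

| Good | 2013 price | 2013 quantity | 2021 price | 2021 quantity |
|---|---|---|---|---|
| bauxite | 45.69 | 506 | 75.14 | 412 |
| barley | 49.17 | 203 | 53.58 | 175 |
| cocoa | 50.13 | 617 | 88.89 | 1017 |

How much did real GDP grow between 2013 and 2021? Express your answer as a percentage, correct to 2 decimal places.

22.46%

Real GDP 2013 = Nominal GDP 2013 = 45.69·506 + 49.17·203 + 50.13·617 = 64030.86.
Real GDP 2021 (at 2013 prices) = 45.69·412 + 49.17·175 + 50.13·1017 = 78411.24.
Real growth = 78411.24/64030.86 − 1 = 0.2246.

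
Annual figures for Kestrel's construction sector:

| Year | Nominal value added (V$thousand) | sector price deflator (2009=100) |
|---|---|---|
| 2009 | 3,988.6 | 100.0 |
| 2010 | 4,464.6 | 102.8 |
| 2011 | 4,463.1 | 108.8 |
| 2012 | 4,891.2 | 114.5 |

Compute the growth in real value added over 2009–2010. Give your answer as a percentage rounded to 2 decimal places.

Real value added 2009 = 3988.6/1.000 = 3988.60.
Real value added 2010 = 4464.6/1.028 = 4343.00.
Change = 4343.00/3988.60 − 1 = 0.0889.

8.89%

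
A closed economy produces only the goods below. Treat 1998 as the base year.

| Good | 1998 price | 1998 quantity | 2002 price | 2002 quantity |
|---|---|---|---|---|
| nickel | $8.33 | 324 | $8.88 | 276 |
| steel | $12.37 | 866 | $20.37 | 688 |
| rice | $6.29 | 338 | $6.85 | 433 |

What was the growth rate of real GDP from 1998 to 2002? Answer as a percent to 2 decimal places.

Real GDP 1998 = Nominal GDP 1998 = 8.33·324 + 12.37·866 + 6.29·338 = 15537.36.
Real GDP 2002 (at 1998 prices) = 8.33·276 + 12.37·688 + 6.29·433 = 13533.21.
Real growth = 13533.21/15537.36 − 1 = -0.1290.

-12.90%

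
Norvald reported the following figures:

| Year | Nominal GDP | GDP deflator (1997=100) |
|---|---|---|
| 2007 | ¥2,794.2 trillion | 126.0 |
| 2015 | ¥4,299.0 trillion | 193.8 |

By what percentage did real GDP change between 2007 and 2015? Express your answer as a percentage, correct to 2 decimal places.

Deflate each year: 2007 → 2794.2/1.260 = 2217.62; 2015 → 4299.0/1.938 = 2218.27.
So real GDP changed by 2218.27/2217.62 − 1 = 0.0003, i.e. 0.03%.

0.03%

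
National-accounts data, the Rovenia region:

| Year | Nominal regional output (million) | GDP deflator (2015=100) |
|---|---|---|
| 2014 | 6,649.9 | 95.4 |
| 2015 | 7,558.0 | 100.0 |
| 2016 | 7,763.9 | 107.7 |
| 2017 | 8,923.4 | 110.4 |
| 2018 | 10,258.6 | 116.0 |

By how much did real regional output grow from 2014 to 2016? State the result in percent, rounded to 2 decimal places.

Real regional output 2014 = 6649.9/0.954 = 6970.55.
Real regional output 2016 = 7763.9/1.077 = 7208.82.
Change = 7208.82/6970.55 − 1 = 0.0342.

3.42%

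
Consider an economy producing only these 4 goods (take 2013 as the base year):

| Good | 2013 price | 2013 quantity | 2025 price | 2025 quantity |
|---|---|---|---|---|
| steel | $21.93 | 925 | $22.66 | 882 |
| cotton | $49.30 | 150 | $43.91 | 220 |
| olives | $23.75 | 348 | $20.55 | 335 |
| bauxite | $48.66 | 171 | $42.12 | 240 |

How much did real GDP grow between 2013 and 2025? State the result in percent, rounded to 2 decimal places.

Real GDP 2013 = Nominal GDP 2013 = 21.93·925 + 49.30·150 + 23.75·348 + 48.66·171 = 44266.11.
Real GDP 2025 (at 2013 prices) = 21.93·882 + 49.30·220 + 23.75·335 + 48.66·240 = 49822.91.
Real growth = 49822.91/44266.11 − 1 = 0.1255.

12.55%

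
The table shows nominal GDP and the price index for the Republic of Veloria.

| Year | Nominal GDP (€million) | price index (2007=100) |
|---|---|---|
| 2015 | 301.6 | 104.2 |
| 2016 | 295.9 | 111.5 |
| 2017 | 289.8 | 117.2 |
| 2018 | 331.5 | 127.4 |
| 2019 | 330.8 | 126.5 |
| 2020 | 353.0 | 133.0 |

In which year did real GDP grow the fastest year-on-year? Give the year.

2018

2016: real = 295.9/1.115 = 265.38; growth vs 2015 (289.44) = -8.31%.
2017: real = 289.8/1.172 = 247.27; growth vs 2016 (265.38) = -6.82%.
2018: real = 331.5/1.274 = 260.20; growth vs 2017 (247.27) = 5.23%.
2019: real = 330.8/1.265 = 261.50; growth vs 2018 (260.20) = 0.50%.
2020: real = 353.0/1.330 = 265.41; growth vs 2019 (261.50) = 1.50%.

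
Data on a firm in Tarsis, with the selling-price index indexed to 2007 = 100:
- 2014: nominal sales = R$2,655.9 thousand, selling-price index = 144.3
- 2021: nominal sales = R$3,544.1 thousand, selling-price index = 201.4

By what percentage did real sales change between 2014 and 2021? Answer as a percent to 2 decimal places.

-4.39%

Real sales 2014 = 2655.9 / 1.443 = 1840.54.
Real sales 2021 = 3544.1 / 2.014 = 1759.73.
Real growth = 1759.73 / 1840.54 − 1 = -0.0439.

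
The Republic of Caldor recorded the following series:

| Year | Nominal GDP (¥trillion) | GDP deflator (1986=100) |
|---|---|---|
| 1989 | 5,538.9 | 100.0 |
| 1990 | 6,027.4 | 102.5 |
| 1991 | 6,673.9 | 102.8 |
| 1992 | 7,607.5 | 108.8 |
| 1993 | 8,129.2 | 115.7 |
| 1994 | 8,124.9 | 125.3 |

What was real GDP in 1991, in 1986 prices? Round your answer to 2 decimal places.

Real GDP 1991 = 6673.9 / 1.028 = 6492.12.

¥6,492.12 trillion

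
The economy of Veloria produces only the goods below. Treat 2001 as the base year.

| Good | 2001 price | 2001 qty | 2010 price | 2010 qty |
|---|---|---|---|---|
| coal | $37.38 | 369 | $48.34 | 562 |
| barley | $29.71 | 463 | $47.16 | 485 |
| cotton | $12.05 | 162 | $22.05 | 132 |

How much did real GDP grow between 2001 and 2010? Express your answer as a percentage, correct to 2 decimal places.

25.44%

Real GDP 2001 = Nominal GDP 2001 = 37.38·369 + 29.71·463 + 12.05·162 = 29501.05.
Real GDP 2010 (at 2001 prices) = 37.38·562 + 29.71·485 + 12.05·132 = 37007.51.
Real growth = 37007.51/29501.05 − 1 = 0.2544.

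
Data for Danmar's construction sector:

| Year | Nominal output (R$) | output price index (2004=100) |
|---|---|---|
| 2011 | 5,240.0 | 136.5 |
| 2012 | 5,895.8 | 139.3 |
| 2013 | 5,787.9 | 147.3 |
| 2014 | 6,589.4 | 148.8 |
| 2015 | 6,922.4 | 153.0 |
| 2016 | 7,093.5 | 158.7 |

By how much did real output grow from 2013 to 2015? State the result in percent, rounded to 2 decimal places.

15.15%

Real output 2013 = 5787.9/1.473 = 3929.33.
Real output 2015 = 6922.4/1.530 = 4524.44.
Change = 4524.44/3929.33 − 1 = 0.1515.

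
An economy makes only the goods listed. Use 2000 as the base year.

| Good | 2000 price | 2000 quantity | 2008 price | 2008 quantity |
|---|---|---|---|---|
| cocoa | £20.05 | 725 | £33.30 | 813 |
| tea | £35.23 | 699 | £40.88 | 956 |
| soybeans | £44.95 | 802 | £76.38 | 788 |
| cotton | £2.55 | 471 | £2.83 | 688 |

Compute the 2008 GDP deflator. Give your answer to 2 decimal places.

Nominal GDP 2008 = 33.30·813 + 40.88·956 + 76.38·788 + 2.83·688 = 128288.66.
Real GDP 2008 (at 2000 prices) = 20.05·813 + 35.23·956 + 44.95·788 + 2.55·688 = 87155.53.
Deflator = Nominal/Real × 100 = 128288.66/87155.53 × 100 = 147.195.

147.20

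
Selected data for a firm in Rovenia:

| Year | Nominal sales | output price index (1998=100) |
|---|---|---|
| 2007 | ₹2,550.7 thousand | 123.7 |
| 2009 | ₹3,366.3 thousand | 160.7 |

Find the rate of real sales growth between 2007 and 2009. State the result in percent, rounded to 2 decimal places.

1.59%

Real sales 2007 = 2550.7 / 1.237 = 2062.00.
Real sales 2009 = 3366.3 / 1.607 = 2094.77.
Real growth = 2094.77 / 2062.00 − 1 = 0.0159.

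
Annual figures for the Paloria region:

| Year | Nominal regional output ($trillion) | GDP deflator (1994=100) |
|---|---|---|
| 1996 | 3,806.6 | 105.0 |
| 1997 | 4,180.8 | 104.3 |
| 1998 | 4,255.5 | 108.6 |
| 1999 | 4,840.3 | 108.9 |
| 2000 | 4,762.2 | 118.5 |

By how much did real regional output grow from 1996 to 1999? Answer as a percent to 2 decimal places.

22.60%

Real regional output 1996 = 3806.6/1.050 = 3625.33.
Real regional output 1999 = 4840.3/1.089 = 4444.72.
Change = 4444.72/3625.33 − 1 = 0.2260.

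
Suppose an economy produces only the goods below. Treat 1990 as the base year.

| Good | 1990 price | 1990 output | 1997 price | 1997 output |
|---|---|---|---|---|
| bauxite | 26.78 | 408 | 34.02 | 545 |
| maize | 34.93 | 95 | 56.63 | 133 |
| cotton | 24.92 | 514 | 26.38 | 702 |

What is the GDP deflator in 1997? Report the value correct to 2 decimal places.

Nominal GDP 1997 = 34.02·545 + 56.63·133 + 26.38·702 = 44591.45.
Real GDP 1997 (at 1990 prices) = 26.78·545 + 34.93·133 + 24.92·702 = 36734.63.
Deflator = Nominal/Real × 100 = 44591.45/36734.63 × 100 = 121.388.

121.39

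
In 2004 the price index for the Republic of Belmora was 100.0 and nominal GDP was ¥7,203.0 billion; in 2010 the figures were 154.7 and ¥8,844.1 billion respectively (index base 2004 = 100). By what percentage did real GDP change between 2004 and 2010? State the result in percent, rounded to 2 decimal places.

Deflate each year: 2004 → 7203.0/1.000 = 7203.00; 2010 → 8844.1/1.547 = 5716.94.
So real GDP changed by 5716.94/7203.00 − 1 = -0.2063, i.e. -20.63%.

-20.63%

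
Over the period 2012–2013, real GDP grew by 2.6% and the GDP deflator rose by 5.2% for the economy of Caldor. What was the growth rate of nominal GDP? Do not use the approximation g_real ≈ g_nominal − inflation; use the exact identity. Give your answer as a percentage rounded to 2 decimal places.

(1 + g_nom) = (1 + g_real)(1 + π) = 1.0260 × 1.0520 = 1.07935.

7.94%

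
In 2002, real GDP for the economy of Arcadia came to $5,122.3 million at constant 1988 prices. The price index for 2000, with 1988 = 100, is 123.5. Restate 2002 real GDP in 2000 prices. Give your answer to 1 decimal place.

Real GDP in 2000 prices = Real GDP in 1988 prices × (P_2000/P_1988) = 5122.3 × 1.235 = 6326.04.

$6,326.0 million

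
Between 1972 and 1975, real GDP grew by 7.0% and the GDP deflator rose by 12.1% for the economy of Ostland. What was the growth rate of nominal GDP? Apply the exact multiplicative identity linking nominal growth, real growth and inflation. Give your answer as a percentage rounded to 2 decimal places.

19.95%

(1 + g_nom) = (1 + g_real)(1 + π) = 1.0700 × 1.1210 = 1.19947.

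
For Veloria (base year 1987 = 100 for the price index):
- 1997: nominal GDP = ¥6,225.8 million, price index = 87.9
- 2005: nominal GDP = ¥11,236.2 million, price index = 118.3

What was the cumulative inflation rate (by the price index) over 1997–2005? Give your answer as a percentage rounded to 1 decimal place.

34.6%

Price-level change = 118.3 / 87.9 − 1 = 0.3458.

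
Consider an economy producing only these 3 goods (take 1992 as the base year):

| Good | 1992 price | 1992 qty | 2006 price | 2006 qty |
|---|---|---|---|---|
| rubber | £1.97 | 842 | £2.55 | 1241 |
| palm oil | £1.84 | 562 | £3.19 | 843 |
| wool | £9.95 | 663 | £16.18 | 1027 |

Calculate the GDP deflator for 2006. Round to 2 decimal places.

Nominal GDP 2006 = 2.55·1241 + 3.19·843 + 16.18·1027 = 22470.58.
Real GDP 2006 (at 1992 prices) = 1.97·1241 + 1.84·843 + 9.95·1027 = 14214.54.
Deflator = Nominal/Real × 100 = 22470.58/14214.54 × 100 = 158.082.

158.08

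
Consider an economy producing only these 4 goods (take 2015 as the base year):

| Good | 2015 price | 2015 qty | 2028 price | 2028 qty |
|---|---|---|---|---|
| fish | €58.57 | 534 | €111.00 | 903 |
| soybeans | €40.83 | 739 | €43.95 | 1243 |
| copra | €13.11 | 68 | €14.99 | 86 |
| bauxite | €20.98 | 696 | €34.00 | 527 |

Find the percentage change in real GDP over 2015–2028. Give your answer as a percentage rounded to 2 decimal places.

Real GDP 2015 = Nominal GDP 2015 = 58.57·534 + 40.83·739 + 13.11·68 + 20.98·696 = 76943.31.
Real GDP 2028 (at 2015 prices) = 58.57·903 + 40.83·1243 + 13.11·86 + 20.98·527 = 115824.32.
Real growth = 115824.32/76943.31 − 1 = 0.5053.

50.53%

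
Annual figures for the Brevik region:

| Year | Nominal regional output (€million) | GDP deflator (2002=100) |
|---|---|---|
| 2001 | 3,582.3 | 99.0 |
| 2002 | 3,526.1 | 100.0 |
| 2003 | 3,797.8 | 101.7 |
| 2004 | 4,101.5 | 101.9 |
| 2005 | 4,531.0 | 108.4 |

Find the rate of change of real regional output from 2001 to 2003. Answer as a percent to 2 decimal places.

Real regional output 2001 = 3582.3/0.990 = 3618.48.
Real regional output 2003 = 3797.8/1.017 = 3734.32.
Change = 3734.32/3618.48 − 1 = 0.0320.

3.20%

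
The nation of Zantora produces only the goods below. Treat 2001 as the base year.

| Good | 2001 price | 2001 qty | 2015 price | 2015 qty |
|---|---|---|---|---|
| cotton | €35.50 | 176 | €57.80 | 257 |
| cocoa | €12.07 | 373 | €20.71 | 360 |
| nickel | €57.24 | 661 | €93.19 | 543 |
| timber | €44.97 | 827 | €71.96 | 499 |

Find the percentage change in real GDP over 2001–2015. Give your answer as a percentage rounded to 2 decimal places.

-21.90%

Real GDP 2001 = Nominal GDP 2001 = 35.50·176 + 12.07·373 + 57.24·661 + 44.97·827 = 85775.94.
Real GDP 2015 (at 2001 prices) = 35.50·257 + 12.07·360 + 57.24·543 + 44.97·499 = 66990.05.
Real growth = 66990.05/85775.94 − 1 = -0.2190.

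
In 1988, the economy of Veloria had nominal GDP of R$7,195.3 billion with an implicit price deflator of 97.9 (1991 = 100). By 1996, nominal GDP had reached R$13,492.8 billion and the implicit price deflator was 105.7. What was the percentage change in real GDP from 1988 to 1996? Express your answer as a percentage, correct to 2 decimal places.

Deflate each year: 1988 → 7195.3/0.979 = 7349.64; 1996 → 13492.8/1.057 = 12765.18.
So real GDP changed by 12765.18/7349.64 − 1 = 0.7368, i.e. 73.68%.

73.68%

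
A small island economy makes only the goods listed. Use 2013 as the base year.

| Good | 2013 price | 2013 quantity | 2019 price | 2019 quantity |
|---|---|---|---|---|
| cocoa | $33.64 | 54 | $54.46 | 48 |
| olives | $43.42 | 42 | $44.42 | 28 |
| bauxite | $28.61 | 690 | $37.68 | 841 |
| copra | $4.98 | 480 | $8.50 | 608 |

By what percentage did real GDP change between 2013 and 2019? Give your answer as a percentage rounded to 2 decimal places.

Real GDP 2013 = Nominal GDP 2013 = 33.64·54 + 43.42·42 + 28.61·690 + 4.98·480 = 25771.50.
Real GDP 2019 (at 2013 prices) = 33.64·48 + 43.42·28 + 28.61·841 + 4.98·608 = 29919.33.
Real growth = 29919.33/25771.50 − 1 = 0.1609.

16.09%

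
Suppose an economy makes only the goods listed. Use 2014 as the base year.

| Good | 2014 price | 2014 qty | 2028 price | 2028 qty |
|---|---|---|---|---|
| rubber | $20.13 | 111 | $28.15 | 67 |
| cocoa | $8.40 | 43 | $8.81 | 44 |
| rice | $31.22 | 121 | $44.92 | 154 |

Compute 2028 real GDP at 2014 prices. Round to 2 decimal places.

$6526.19

Real GDP 2028 = Σ (p_2014 × q_2028) = 20.13·67 + 8.40·44 + 31.22·154 = 6526.19.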